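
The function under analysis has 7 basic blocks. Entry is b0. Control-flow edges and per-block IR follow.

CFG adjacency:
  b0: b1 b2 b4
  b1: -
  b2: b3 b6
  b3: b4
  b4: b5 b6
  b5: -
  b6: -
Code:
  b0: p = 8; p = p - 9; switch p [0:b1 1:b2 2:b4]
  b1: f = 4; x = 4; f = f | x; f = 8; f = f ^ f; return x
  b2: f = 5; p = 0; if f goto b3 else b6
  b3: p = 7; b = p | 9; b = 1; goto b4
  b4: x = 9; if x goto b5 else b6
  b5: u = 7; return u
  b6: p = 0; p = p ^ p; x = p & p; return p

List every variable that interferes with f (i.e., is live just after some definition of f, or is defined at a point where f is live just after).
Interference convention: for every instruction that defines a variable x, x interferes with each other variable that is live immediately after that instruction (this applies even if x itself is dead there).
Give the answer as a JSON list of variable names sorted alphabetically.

Answer: ["p", "x"]

Analysis:
def/use:
  b0: def={p} ue=∅
  b1: def={f,x} ue=∅
  b2: def={f,p} ue=∅
  b3: def={b,p} ue=∅
  b4: def={x} ue=∅
  b5: def={u} ue=∅
  b6: def={p,x} ue=∅

Live sets:
  b0: in=∅ out=∅
  b1: in=∅ out=∅
  b2: in=∅ out=∅
  b3: in=∅ out=∅
  b4: in=∅ out=∅
  b5: in=∅ out=∅
  b6: in=∅ out=∅

Interference:
  b: ∅
  f: {p,x}
  p: {f,x}
  u: ∅
  x: {f,p}

N(f) = ["p", "x"]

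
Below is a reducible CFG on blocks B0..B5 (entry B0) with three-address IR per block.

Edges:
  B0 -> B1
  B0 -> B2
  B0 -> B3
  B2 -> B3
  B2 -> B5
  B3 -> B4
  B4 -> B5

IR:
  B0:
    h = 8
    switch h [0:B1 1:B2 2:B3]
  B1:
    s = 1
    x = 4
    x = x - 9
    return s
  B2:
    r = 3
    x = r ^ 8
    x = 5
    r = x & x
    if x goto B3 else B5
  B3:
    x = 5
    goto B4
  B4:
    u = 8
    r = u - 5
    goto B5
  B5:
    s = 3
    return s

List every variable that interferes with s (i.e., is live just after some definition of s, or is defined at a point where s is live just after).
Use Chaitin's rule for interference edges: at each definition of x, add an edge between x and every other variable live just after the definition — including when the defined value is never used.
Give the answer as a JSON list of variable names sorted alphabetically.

Answer: ["x"]

Working:
Block summaries:
  B0: def={h} ue=∅
  B1: def={s,x} ue=∅
  B2: def={r,x} ue=∅
  B3: def={x} ue=∅
  B4: def={r,u} ue=∅
  B5: def={s} ue=∅

Live sets:
  B0 li=∅ lo=∅
  B1 li=∅ lo=∅
  B2 li=∅ lo=∅
  B3 li=∅ lo=∅
  B4 li=∅ lo=∅
  B5 li=∅ lo=∅

Interference:
  h↔∅
  r↔{x}
  s↔{x}
  u↔∅
  x↔{r,s}

N(s) = ["x"]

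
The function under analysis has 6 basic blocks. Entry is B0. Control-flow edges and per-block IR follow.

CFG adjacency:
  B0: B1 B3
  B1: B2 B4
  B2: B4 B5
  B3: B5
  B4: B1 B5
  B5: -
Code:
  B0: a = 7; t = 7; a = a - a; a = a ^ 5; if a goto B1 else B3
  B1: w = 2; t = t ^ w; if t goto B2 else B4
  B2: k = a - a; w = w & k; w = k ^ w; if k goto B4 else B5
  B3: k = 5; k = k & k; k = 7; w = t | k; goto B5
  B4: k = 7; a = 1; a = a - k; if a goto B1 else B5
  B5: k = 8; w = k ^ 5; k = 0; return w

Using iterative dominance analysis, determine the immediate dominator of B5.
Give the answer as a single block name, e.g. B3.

idom tree: B1←B0 B2←B1 B3←B0 B4←B1 B5←B0
Join-block Dom:
  B1: preds {B0,B4}: {B0} ∩ {B0,B1,B4} = {B0}; idom=B0
  B4: preds {B1,B2}: {B0,B1} ∩ {B0,B1,B2} = {B0,B1}; idom=B1
  B5: preds {B2,B3,B4}: {B0,B1,B2} ∩ {B0,B3} ∩ {B0,B1,B4} = {B0}; idom=B0

idom(B5) = B0

Answer: B0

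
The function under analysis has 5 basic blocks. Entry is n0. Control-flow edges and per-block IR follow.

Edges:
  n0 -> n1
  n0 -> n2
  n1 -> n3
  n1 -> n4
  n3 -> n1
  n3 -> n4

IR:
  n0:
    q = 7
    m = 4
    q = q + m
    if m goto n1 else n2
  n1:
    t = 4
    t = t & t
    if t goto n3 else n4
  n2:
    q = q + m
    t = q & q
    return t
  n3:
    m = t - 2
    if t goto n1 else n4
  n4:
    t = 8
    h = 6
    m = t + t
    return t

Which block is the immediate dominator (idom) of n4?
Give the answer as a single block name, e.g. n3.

Answer: n1

Working:
idom tree: n1←n0 n2←n0 n3←n1 n4←n1
Dom∩ at merges:
  n1: preds {n0,n3}: {n0} ∩ {n0,n1,n3} = {n0}; idom=n0
  n4: preds {n1,n3}: {n0,n1} ∩ {n0,n1,n3} = {n0,n1}; idom=n1

idom(n4) = n1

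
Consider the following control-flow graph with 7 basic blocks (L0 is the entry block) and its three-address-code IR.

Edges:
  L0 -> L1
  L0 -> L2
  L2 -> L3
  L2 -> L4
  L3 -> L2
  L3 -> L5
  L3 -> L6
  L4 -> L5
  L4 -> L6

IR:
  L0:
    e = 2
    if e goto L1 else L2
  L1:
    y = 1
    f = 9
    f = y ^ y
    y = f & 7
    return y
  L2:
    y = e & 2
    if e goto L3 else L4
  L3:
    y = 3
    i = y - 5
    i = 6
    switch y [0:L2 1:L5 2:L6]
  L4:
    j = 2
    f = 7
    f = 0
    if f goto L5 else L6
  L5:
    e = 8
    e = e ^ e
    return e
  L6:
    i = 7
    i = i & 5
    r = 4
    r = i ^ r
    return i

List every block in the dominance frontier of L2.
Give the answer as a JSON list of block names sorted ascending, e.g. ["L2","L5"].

idom tree: L1←L0 L2←L0 L3←L2 L4←L2 L5←L2 L6←L2
Dom∩ at merges:
  L2: preds {L0,L3}: {L0} ∩ {L0,L2,L3} = {L0}; idom=L0
  L5: preds {L3,L4}: {L0,L2,L3} ∩ {L0,L2,L4} = {L0,L2}; idom=L2
  L6: preds {L3,L4}: {L0,L2,L3} ∩ {L0,L2,L4} = {L0,L2}; idom=L2

Frontier:
  L2←L0: walk · to L0
  L2←L3: walk L3→L2 to L0
  L5←L3: walk L3 to L2
  L5←L4: walk L4 to L2
  L6←L3: walk L3 to L2
  L6←L4: walk L4 to L2
  DF(L0)=∅
  DF(L1)=∅
  DF(L2)={L2}
  DF(L3)={L2,L5,L6}
  DF(L4)={L5,L6}
  DF(L5)=∅
  DF(L6)=∅

DF(L2) = ["L2"]

Answer: ["L2"]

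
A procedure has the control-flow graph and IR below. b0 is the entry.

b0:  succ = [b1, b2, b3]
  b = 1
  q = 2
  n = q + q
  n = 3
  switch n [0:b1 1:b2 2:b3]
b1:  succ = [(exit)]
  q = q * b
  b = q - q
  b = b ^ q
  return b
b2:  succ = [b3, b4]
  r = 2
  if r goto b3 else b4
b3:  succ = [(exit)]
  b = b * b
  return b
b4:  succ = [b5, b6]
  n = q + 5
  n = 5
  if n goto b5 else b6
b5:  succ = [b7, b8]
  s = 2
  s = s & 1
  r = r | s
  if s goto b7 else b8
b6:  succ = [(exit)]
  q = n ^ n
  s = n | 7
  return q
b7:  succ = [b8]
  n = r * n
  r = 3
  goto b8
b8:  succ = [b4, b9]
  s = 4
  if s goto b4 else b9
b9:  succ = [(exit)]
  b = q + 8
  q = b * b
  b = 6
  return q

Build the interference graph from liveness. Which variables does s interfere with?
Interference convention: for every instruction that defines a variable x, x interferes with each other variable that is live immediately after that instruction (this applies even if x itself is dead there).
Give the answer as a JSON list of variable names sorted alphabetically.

Answer: ["n", "q", "r"]

Working:
Block summaries:
  b0: {b,n,q} / ∅
  b1: {b,q} / {b,q}
  b2: {r} / ∅
  b3: {b} / {b}
  b4: {n} / {q}
  b5: {r,s} / {r}
  b6: {q,s} / {n}
  b7: {n,r} / {n,r}
  b8: {s} / ∅
  b9: {b,q} / {q}

Liveness:
  b0 li=∅ lo={b,q}
  b1 li={b,q} lo=∅
  b2 li={b,q} lo={b,q,r}
  b3 li={b} lo=∅
  b4 li={q,r} lo={n,q,r}
  b5 li={n,q,r} lo={n,q,r}
  b6 li={n} lo=∅
  b7 li={n,q,r} lo={q,r}
  b8 li={q,r} lo={q,r}
  b9 li={q} lo=∅

Interference:
  b↔{n,q,r}
  n↔{b,q,r,s}
  q↔{b,n,r,s}
  r↔{b,n,q,s}
  s↔{n,q,r}

N(s) = ["n", "q", "r"]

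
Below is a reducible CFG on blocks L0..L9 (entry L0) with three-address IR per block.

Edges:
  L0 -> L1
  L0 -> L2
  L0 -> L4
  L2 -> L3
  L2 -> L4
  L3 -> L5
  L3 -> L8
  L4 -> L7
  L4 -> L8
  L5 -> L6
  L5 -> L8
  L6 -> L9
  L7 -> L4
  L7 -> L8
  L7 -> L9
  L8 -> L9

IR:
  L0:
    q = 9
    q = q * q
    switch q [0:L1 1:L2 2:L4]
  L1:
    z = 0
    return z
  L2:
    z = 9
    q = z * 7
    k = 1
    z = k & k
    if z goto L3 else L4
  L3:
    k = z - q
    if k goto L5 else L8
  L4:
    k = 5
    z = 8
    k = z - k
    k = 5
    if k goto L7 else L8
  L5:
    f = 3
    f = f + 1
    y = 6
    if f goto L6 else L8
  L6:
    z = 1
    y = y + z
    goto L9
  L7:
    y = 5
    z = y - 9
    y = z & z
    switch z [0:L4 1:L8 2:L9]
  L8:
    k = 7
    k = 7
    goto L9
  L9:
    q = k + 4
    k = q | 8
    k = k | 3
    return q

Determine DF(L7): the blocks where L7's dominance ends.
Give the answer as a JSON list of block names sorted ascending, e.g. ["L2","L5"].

Answer: ["L4", "L8", "L9"]

Derivation:
idom tree: L1←L0 L2←L0 L3←L2 L4←L0 L5←L3 L6←L5 L7←L4 L8←L0 L9←L0
Dom∩ at merges:
  L4: preds {L0,L2,L7}: {L0} ∩ {L0,L2} ∩ {L0,L4,L7} = {L0}; idom=L0
  L8: preds {L3,L4,L5,L7}: {L0,L2,L3} ∩ {L0,L4} ∩ {L0,L2,L3,L5} ∩ {L0,L4,L7} = {L0}; idom=L0
  L9: preds {L6,L7,L8}: {L0,L2,L3,L5,L6} ∩ {L0,L4,L7} ∩ {L0,L8} = {L0}; idom=L0

DF walk-up:
  join L4 pred L0: · stop@L0
  join L4 pred L2: L2 stop@L0
  join L4 pred L7: L7→L4 stop@L0
  join L8 pred L3: L3→L2 stop@L0
  join L8 pred L4: L4 stop@L0
  join L8 pred L5: L5→L3→L2 stop@L0
  join L8 pred L7: L7→L4 stop@L0
  join L9 pred L6: L6→L5→L3→L2 stop@L0
  join L9 pred L7: L7→L4 stop@L0
  join L9 pred L8: L8 stop@L0
  L0: DF=∅
  L1: DF=∅
  L2: DF={L4,L8,L9}
  L3: DF={L8,L9}
  L4: DF={L4,L8,L9}
  L5: DF={L8,L9}
  L6: DF={L9}
  L7: DF={L4,L8,L9}
  L8: DF={L9}
  L9: DF=∅

DF(L7) = ["L4", "L8", "L9"]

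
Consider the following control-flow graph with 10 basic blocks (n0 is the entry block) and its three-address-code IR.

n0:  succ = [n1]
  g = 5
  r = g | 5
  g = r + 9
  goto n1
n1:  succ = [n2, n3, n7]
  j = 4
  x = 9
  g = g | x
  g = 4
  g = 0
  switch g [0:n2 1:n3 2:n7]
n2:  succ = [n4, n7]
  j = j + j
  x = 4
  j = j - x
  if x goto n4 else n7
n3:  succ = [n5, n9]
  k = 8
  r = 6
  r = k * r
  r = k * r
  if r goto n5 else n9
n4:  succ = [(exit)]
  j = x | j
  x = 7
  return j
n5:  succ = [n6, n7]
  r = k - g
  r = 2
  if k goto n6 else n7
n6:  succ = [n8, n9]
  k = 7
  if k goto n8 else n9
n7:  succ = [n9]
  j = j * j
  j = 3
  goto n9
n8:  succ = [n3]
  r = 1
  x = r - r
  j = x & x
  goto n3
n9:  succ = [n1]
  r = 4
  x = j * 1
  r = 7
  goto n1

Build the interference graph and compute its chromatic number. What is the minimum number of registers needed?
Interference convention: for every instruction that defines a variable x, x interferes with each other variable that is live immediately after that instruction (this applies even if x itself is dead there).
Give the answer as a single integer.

Answer: 4

Analysis:
def/use:
  n0 def {g,r} use ∅
  n1 def {g,j,x} use {g}
  n2 def {j,x} use {j}
  n3 def {k,r} use ∅
  n4 def {j,x} use {j,x}
  n5 def {r} use {g,k}
  n6 def {k} use ∅
  n7 def {j} use {j}
  n8 def {j,r,x} use ∅
  n9 def {r,x} use {j}

Backward fixpoint:
  n0 li=∅ lo={g}
  n1 li={g} lo={g,j}
  n2 li={g,j} lo={g,j,x}
  n3 li={g,j} lo={g,j,k}
  n4 li={j,x} lo=∅
  n5 li={g,j,k} lo={g,j}
  n6 li={g,j} lo={g,j}
  n7 li={g,j} lo={g,j}
  n8 li={g} lo={g,j}
  n9 li={g,j} lo={g}

Interference:
  g — {j,k,r,x}
  j — {g,k,r,x}
  k — {g,j,r}
  r — {g,j,k}
  x — {g,j}

Chromatic number:
  lower bound: {g,j,k,r} mutually conflict ⇒ χ ≥ 4
  4-colouring: R0={g}  R1={j}  R2={k,x}  R3={r}
  χ = 4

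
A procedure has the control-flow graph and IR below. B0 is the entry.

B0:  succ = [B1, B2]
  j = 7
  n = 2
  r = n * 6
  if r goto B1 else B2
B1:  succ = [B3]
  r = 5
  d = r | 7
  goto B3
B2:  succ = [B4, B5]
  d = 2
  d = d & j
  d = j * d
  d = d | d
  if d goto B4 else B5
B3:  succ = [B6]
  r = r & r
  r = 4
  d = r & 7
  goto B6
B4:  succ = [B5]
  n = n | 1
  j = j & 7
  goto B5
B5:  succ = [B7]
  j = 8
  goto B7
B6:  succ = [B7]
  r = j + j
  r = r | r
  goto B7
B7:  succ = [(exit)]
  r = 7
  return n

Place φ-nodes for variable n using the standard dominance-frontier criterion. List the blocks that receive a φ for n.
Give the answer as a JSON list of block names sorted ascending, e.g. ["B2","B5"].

Answer: ["B5", "B7"]

Derivation:
idom tree: B1←B0 B2←B0 B3←B1 B4←B2 B5←B2 B6←B3 B7←B0
Dom∩ at merges:
  B5: preds {B2,B4}: {B0,B2} ∩ {B0,B2,B4} = {B0,B2}; idom=B2
  B7: preds {B5,B6}: {B0,B2,B5} ∩ {B0,B1,B3,B6} = {B0}; idom=B0

Frontier:
  B5←B2: walk · to B2
  B5←B4: walk B4 to B2
  B7←B5: walk B5→B2 to B0
  B7←B6: walk B6→B3→B1 to B0
  DF(B0)=∅
  DF(B1)={B7}
  DF(B2)={B7}
  DF(B3)={B7}
  DF(B4)={B5}
  DF(B5)={B7}
  DF(B6)={B7}
  DF(B7)=∅

φ for n: defs {B0,B4}
  DF⁺ = {B5,B7}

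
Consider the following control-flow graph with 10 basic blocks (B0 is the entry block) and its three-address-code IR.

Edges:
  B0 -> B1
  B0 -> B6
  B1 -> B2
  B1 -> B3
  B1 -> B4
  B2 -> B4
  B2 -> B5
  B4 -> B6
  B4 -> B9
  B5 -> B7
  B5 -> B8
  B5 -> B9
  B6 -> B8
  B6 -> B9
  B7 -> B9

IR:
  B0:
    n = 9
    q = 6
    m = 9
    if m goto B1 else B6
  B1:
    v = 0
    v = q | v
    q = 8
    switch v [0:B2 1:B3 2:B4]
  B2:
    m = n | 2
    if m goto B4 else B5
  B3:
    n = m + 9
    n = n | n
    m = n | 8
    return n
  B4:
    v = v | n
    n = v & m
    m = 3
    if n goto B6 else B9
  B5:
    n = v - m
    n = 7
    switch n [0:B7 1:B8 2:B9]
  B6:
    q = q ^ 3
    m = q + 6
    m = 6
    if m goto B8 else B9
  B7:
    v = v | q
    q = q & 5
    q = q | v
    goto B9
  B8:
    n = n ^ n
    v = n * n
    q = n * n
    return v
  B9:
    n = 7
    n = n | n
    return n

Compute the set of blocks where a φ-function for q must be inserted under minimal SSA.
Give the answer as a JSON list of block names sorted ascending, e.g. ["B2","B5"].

idom tree: B1←B0 B2←B1 B3←B1 B4←B1 B5←B2 B6←B0 B7←B5 B8←B0 B9←B0
Join-block Dom:
  B4: preds {B1,B2}: {B0,B1} ∩ {B0,B1,B2} = {B0,B1}; idom=B1
  B6: preds {B0,B4}: {B0} ∩ {B0,B1,B4} = {B0}; idom=B0
  B8: preds {B5,B6}: {B0,B1,B2,B5} ∩ {B0,B6} = {B0}; idom=B0
  B9: preds {B4,B5,B6,B7}: {B0,B1,B4} ∩ {B0,B1,B2,B5} ∩ {B0,B6} ∩ {B0,B1,B2,B5,B7} = {B0}; idom=B0

Frontier:
  join B4 pred B1: · stop@B1
  join B4 pred B2: B2 stop@B1
  join B6 pred B0: · stop@B0
  join B6 pred B4: B4→B1 stop@B0
  join B8 pred B5: B5→B2→B1 stop@B0
  join B8 pred B6: B6 stop@B0
  join B9 pred B4: B4→B1 stop@B0
  join B9 pred B5: B5→B2→B1 stop@B0
  join B9 pred B6: B6 stop@B0
  join B9 pred B7: B7→B5→B2→B1 stop@B0
  B0 → ∅
  B1 → {B6,B8,B9}
  B2 → {B4,B8,B9}
  B3 → ∅
  B4 → {B6,B9}
  B5 → {B8,B9}
  B6 → {B8,B9}
  B7 → {B9}
  B8 → ∅
  B9 → ∅

φ for q: defs {B0,B1,B6,B7,B8}
  DF⁺ = {B6,B8,B9}

Answer: ["B6", "B8", "B9"]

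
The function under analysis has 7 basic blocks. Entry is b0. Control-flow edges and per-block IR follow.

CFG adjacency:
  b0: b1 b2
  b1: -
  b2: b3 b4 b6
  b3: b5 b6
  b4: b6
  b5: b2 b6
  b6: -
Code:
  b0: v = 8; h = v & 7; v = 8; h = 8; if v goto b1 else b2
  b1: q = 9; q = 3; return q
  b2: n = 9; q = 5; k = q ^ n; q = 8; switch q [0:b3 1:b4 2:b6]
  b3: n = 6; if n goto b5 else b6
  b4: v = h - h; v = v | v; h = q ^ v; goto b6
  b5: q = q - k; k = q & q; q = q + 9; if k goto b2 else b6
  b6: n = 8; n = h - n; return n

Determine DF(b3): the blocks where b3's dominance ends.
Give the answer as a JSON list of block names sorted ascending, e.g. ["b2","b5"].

idom tree: b1←b0 b2←b0 b3←b2 b4←b2 b5←b3 b6←b2
Dom∩ at merges:
  b2: preds {b0,b5}: {b0} ∩ {b0,b2,b3,b5} = {b0}; idom=b0
  b6: preds {b2,b3,b4,b5}: {b0,b2} ∩ {b0,b2,b3} ∩ {b0,b2,b4} ∩ {b0,b2,b3,b5} = {b0,b2}; idom=b2

Frontier:
  join b2 pred b0: · stop@b0
  join b2 pred b5: b5→b3→b2 stop@b0
  join b6 pred b2: · stop@b2
  join b6 pred b3: b3 stop@b2
  join b6 pred b4: b4 stop@b2
  join b6 pred b5: b5→b3 stop@b2
  DF(b0)=∅
  DF(b1)=∅
  DF(b2)={b2}
  DF(b3)={b2,b6}
  DF(b4)={b6}
  DF(b5)={b2,b6}
  DF(b6)=∅

DF(b3) = ["b2", "b6"]

Answer: ["b2", "b6"]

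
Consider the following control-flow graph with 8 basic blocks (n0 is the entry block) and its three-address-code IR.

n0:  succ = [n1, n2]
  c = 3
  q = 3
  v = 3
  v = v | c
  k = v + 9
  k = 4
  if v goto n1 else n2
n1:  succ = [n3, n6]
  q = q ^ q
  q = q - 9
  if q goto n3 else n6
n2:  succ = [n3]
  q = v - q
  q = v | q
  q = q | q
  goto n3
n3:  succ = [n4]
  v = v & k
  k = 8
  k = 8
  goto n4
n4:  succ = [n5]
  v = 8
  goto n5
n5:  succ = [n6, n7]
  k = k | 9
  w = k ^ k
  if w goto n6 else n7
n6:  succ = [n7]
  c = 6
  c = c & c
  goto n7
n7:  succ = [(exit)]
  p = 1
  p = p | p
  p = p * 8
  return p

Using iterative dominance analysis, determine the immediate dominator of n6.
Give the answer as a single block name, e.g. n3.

Answer: n0

Analysis:
idom tree: n1←n0 n2←n0 n3←n0 n4←n3 n5←n4 n6←n0 n7←n0
Join-block Dom:
  n3: preds {n1,n2}: {n0,n1} ∩ {n0,n2} = {n0}; idom=n0
  n6: preds {n1,n5}: {n0,n1} ∩ {n0,n3,n4,n5} = {n0}; idom=n0
  n7: preds {n5,n6}: {n0,n3,n4,n5} ∩ {n0,n6} = {n0}; idom=n0

idom(n6) = n0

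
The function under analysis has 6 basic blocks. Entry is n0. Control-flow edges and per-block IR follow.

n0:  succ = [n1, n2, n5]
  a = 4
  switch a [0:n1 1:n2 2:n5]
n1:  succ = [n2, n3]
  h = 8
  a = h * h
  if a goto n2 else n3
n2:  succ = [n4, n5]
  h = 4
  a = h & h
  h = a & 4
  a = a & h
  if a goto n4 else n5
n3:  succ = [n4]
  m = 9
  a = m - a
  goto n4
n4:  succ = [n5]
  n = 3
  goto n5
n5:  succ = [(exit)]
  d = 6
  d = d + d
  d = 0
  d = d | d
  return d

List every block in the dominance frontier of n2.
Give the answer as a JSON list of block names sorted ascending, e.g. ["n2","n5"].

idom tree: n1←n0 n2←n0 n3←n1 n4←n0 n5←n0
Dom at joins:
  n2: preds {n0,n1}: {n0} ∩ {n0,n1} = {n0}; idom=n0
  n4: preds {n2,n3}: {n0,n2} ∩ {n0,n1,n3} = {n0}; idom=n0
  n5: preds {n0,n2,n4}: {n0} ∩ {n0,n2} ∩ {n0,n4} = {n0}; idom=n0

Frontier:
  join n2 pred n0: · stop@n0
  join n2 pred n1: n1 stop@n0
  join n4 pred n2: n2 stop@n0
  join n4 pred n3: n3→n1 stop@n0
  join n5 pred n0: · stop@n0
  join n5 pred n2: n2 stop@n0
  join n5 pred n4: n4 stop@n0
  DF(n0)=∅
  DF(n1)={n2,n4}
  DF(n2)={n4,n5}
  DF(n3)={n4}
  DF(n4)={n5}
  DF(n5)=∅

DF(n2) = ["n4", "n5"]

Answer: ["n4", "n5"]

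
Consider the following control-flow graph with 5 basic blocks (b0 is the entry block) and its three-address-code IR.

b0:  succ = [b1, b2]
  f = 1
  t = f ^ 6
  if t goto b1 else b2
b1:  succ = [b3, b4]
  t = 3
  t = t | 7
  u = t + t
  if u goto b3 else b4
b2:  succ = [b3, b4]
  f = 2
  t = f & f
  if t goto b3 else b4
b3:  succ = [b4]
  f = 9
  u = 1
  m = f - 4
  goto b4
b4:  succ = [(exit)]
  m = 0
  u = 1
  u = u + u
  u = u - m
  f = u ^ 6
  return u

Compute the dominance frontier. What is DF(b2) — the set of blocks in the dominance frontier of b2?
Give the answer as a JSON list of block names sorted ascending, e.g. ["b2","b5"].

Answer: ["b3", "b4"]

Analysis:
idom tree: b1←b0 b2←b0 b3←b0 b4←b0
Dom at joins:
  b3: preds {b1,b2}: {b0,b1} ∩ {b0,b2} = {b0}; idom=b0
  b4: preds {b1,b2,b3}: {b0,b1} ∩ {b0,b2} ∩ {b0,b3} = {b0}; idom=b0

Frontier:
  join b3 pred b1: b1 stop@b0
  join b3 pred b2: b2 stop@b0
  join b4 pred b1: b1 stop@b0
  join b4 pred b2: b2 stop@b0
  join b4 pred b3: b3 stop@b0
  b0: DF=∅
  b1: DF={b3,b4}
  b2: DF={b3,b4}
  b3: DF={b4}
  b4: DF=∅

DF(b2) = ["b3", "b4"]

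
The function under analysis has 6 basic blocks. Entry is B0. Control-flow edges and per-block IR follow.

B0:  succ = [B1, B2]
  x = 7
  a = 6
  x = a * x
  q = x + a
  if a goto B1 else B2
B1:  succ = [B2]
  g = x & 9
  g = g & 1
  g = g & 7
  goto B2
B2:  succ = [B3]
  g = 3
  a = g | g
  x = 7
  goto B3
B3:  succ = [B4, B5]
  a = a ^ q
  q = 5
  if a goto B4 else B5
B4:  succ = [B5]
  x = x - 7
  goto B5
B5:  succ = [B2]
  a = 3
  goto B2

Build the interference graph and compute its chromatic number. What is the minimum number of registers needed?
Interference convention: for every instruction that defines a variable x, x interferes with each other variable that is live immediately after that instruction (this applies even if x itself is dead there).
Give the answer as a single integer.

Answer: 3

Derivation:
Per-block:
  B0: def={a,q,x} ue=∅
  B1: def={g} ue={x}
  B2: def={a,g,x} ue=∅
  B3: def={a,q} ue={a,q}
  B4: def={x} ue={x}
  B5: def={a} ue=∅

Backward fixpoint:
  live B0: ∅→{q,x}
  live B1: {q,x}→{q}
  live B2: {q}→{a,q,x}
  live B3: {a,q,x}→{q,x}
  live B4: {q,x}→{q}
  live B5: {q}→{q}

Interference:
  a↔{q,x}
  g↔{q}
  q↔{a,g,x}
  x↔{a,q}

Registers:
  clique {a,q,x} ⇒ need ≥ 3
  assign a→r1 g→r1 q→r0 x→r2 — no edge inside a register ⇒ χ ≤ 3
  χ = 3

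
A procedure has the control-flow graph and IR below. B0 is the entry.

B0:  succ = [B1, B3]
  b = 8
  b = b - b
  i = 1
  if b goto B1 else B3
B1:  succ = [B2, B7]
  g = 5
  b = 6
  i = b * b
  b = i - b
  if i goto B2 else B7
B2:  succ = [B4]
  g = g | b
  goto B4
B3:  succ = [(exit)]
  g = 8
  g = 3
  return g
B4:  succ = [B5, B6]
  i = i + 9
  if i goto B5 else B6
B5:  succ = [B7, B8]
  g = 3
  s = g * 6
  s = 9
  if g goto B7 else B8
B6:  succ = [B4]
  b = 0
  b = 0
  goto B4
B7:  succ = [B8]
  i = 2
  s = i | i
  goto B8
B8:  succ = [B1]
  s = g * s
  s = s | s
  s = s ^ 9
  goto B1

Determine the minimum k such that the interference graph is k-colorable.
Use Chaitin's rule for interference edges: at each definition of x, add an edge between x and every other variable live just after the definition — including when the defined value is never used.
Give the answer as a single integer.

Block summaries:
  B0 def {b,i} use ∅
  B1 def {b,g,i} use ∅
  B2 def {g} use {b,g}
  B3 def {g} use ∅
  B4 def {i} use {i}
  B5 def {g,s} use ∅
  B6 def {b} use ∅
  B7 def {i,s} use ∅
  B8 def {s} use {g,s}

Live sets:
  live B0: ∅→∅
  live B1: ∅→{b,g,i}
  live B2: {b,g,i}→{i}
  live B3: ∅→∅
  live B4: {i}→{i}
  live B5: ∅→{g,s}
  live B6: {i}→{i}
  live B7: {g}→{g,s}
  live B8: {g,s}→∅

Interference:
  b: {g,i}
  g: {b,i,s}
  i: {b,g}
  s: {g}

Chromatic number:
  clique {b,g,i} ⇒ need ≥ 3
  3-colouring: R0={g}  R1={b,s}  R2={i}
  χ = 3

Answer: 3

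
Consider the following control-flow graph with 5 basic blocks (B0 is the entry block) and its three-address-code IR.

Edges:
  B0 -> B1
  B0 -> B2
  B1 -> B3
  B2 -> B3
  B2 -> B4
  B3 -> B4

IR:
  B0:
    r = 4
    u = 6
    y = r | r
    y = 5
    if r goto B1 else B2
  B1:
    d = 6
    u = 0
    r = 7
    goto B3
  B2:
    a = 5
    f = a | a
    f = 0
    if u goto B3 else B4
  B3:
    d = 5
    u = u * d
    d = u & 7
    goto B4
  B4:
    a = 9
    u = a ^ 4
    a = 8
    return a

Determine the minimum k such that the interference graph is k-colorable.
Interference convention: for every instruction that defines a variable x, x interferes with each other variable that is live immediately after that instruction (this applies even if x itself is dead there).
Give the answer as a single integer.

Answer: 3

Analysis:
Block summaries:
  B0: def={r,u,y} ue=∅
  B1: def={d,r,u} ue=∅
  B2: def={a,f} ue={u}
  B3: def={d,u} ue={u}
  B4: def={a,u} ue=∅

Liveness:
  live B0: ∅→{u}
  live B1: ∅→{u}
  live B2: {u}→{u}
  live B3: {u}→∅
  live B4: ∅→∅

Conflict graph:
  a — {u}
  d — {u}
  f — {u}
  r — {u,y}
  u — {a,d,f,r,y}
  y — {r,u}

Colouring:
  clique {r,u,y} ⇒ need ≥ 3
  assign a→R1 d→R1 f→R1 r→R1 u→R0 y→R2 — no edge inside a register ⇒ χ ≤ 3
  χ = 3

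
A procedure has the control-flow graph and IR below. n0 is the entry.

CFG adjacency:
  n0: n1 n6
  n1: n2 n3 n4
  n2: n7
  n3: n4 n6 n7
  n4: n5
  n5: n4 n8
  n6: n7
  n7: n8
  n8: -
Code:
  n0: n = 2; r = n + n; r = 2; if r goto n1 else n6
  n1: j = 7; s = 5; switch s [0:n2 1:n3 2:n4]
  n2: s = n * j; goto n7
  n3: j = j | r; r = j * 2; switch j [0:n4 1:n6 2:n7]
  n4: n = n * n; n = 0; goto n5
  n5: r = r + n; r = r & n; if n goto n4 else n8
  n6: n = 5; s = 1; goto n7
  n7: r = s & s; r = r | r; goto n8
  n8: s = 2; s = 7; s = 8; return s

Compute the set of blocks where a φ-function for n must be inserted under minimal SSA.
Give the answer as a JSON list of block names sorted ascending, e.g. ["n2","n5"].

idom tree: n1←n0 n2←n1 n3←n1 n4←n1 n5←n4 n6←n0 n7←n0 n8←n0
Join-block Dom:
  n4: preds {n1,n3,n5}: {n0,n1} ∩ {n0,n1,n3} ∩ {n0,n1,n4,n5} = {n0,n1}; idom=n1
  n6: preds {n0,n3}: {n0} ∩ {n0,n1,n3} = {n0}; idom=n0
  n7: preds {n2,n3,n6}: {n0,n1,n2} ∩ {n0,n1,n3} ∩ {n0,n6} = {n0}; idom=n0
  n8: preds {n5,n7}: {n0,n1,n4,n5} ∩ {n0,n7} = {n0}; idom=n0

Frontier:
  join n4 pred n1: · stop@n1
  join n4 pred n3: n3 stop@n1
  join n4 pred n5: n5→n4 stop@n1
  join n6 pred n0: · stop@n0
  join n6 pred n3: n3→n1 stop@n0
  join n7 pred n2: n2→n1 stop@n0
  join n7 pred n3: n3→n1 stop@n0
  join n7 pred n6: n6 stop@n0
  join n8 pred n5: n5→n4→n1 stop@n0
  join n8 pred n7: n7 stop@n0
  n0 → ∅
  n1 → {n6,n7,n8}
  n2 → {n7}
  n3 → {n4,n6,n7}
  n4 → {n4,n8}
  n5 → {n4,n8}
  n6 → {n7}
  n7 → {n8}
  n8 → ∅

φ for n: defs {n0,n4,n6}
  DF⁺ = {n4,n7,n8}

Answer: ["n4", "n7", "n8"]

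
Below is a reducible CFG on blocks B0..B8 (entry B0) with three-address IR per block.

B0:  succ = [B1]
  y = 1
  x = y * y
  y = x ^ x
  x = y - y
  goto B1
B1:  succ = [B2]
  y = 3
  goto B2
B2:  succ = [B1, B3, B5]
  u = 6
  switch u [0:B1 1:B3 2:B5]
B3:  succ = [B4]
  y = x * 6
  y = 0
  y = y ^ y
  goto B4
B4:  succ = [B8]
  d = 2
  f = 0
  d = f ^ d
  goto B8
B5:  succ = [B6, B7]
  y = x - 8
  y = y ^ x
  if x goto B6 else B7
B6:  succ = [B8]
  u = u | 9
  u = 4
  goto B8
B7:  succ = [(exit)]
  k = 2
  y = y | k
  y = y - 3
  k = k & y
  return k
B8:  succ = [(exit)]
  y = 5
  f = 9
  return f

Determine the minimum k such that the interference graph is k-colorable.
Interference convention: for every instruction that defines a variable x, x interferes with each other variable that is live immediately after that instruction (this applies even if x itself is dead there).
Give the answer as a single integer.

Answer: 3

Analysis:
Per-block:
  B0: {x,y} / ∅
  B1: {y} / ∅
  B2: {u} / ∅
  B3: {y} / {x}
  B4: {d,f} / ∅
  B5: {y} / {x}
  B6: {u} / {u}
  B7: {k,y} / {y}
  B8: {f,y} / ∅

Live sets:
  B0: in=∅ out={x}
  B1: in={x} out={x}
  B2: in={x} out={u,x}
  B3: in={x} out=∅
  B4: in=∅ out=∅
  B5: in={u,x} out={u,y}
  B6: in={u} out=∅
  B7: in={y} out=∅
  B8: in=∅ out=∅

Conflict graph:
  d↔{f}
  f↔{d}
  k↔{y}
  u↔{x,y}
  x↔{u,y}
  y↔{k,u,x}

Colouring:
  clique {u,x,y} ⇒ need ≥ 3
  assign d→r0 f→r1 k→r1 u→r1 x→r2 y→r0 — no edge inside a register ⇒ χ ≤ 3
  χ = 3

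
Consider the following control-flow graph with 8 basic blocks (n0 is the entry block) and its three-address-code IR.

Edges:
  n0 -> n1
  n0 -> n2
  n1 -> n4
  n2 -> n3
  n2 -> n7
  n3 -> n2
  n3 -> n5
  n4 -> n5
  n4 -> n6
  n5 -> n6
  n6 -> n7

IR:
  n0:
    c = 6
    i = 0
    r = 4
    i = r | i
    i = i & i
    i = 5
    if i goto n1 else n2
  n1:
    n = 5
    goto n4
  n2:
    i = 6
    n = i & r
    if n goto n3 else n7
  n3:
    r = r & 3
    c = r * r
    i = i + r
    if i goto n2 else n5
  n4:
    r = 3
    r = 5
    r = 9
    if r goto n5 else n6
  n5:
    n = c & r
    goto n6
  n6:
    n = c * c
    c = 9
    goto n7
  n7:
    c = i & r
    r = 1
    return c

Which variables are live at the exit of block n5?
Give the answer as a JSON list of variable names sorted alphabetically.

Answer: ["c", "i", "r"]

Derivation:
Block summaries:
  n0 def {c,i,r} use ∅
  n1 def {n} use ∅
  n2 def {i,n} use {r}
  n3 def {c,i,r} use {i,r}
  n4 def {r} use ∅
  n5 def {n} use {c,r}
  n6 def {c,n} use {c}
  n7 def {c,r} use {i,r}

Live sets:
  live n0: ∅→{c,i,r}
  live n1: {c,i}→{c,i}
  live n2: {r}→{i,r}
  live n3: {i,r}→{c,i,r}
  live n4: {c,i}→{c,i,r}
  live n5: {c,i,r}→{c,i,r}
  live n6: {c,i,r}→{i,r}
  live n7: {i,r}→∅

live-out(n5) = ["c", "i", "r"]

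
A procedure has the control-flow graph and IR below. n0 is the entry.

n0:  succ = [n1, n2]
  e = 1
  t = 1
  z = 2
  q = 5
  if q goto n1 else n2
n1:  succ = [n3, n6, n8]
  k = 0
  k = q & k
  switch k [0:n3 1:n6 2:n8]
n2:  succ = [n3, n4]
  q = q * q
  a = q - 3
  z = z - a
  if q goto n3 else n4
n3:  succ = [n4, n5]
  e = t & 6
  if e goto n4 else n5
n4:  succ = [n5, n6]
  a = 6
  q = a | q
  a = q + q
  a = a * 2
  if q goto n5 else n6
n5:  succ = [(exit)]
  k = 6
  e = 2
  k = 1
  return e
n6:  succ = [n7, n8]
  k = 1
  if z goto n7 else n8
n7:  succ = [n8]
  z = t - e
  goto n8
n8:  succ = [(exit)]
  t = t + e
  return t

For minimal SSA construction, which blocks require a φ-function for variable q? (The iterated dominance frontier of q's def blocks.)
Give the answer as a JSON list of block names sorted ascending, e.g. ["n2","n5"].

idom tree: n1←n0 n2←n0 n3←n0 n4←n0 n5←n0 n6←n0 n7←n6 n8←n0
Dom at joins:
  n3: preds {n1,n2}: {n0,n1} ∩ {n0,n2} = {n0}; idom=n0
  n4: preds {n2,n3}: {n0,n2} ∩ {n0,n3} = {n0}; idom=n0
  n5: preds {n3,n4}: {n0,n3} ∩ {n0,n4} = {n0}; idom=n0
  n6: preds {n1,n4}: {n0,n1} ∩ {n0,n4} = {n0}; idom=n0
  n8: preds {n1,n6,n7}: {n0,n1} ∩ {n0,n6} ∩ {n0,n6,n7} = {n0}; idom=n0

Frontier:
  join n3 pred n1: n1 stop@n0
  join n3 pred n2: n2 stop@n0
  join n4 pred n2: n2 stop@n0
  join n4 pred n3: n3 stop@n0
  join n5 pred n3: n3 stop@n0
  join n5 pred n4: n4 stop@n0
  join n6 pred n1: n1 stop@n0
  join n6 pred n4: n4 stop@n0
  join n8 pred n1: n1 stop@n0
  join n8 pred n6: n6 stop@n0
  join n8 pred n7: n7→n6 stop@n0
  DF(n0)=∅
  DF(n1)={n3,n6,n8}
  DF(n2)={n3,n4}
  DF(n3)={n4,n5}
  DF(n4)={n5,n6}
  DF(n5)=∅
  DF(n6)={n8}
  DF(n7)={n8}
  DF(n8)=∅

φ for q: defs {n0,n2,n4}
  DF⁺ = {n3,n4,n5,n6,n8}

Answer: ["n3", "n4", "n5", "n6", "n8"]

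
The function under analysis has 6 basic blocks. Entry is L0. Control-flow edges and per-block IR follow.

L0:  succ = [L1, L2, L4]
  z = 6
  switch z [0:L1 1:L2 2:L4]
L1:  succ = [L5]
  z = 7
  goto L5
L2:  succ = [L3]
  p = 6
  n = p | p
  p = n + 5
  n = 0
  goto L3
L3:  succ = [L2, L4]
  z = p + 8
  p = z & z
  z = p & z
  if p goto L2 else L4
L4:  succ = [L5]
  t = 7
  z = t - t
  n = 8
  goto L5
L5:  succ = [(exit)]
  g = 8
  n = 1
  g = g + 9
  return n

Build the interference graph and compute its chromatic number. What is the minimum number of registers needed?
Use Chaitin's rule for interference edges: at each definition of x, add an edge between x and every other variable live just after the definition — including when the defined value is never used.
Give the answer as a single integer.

Block summaries:
  L0: def={z} ue=∅
  L1: def={z} ue=∅
  L2: def={n,p} ue=∅
  L3: def={p,z} ue={p}
  L4: def={n,t,z} ue=∅
  L5: def={g,n} ue=∅

Live sets:
  live L0: ∅→∅
  live L1: ∅→∅
  live L2: ∅→{p}
  live L3: {p}→∅
  live L4: ∅→∅
  live L5: ∅→∅

Conflict graph:
  g — {n}
  n — {g,p}
  p — {n,z}
  t — ∅
  z — {p}

Chromatic number:
  {g,n} pairwise interfere (2-clique) ⇒ χ ≥ 2
  2-colouring: r0={n,t,z}  r1={g,p}
  χ = 2

Answer: 2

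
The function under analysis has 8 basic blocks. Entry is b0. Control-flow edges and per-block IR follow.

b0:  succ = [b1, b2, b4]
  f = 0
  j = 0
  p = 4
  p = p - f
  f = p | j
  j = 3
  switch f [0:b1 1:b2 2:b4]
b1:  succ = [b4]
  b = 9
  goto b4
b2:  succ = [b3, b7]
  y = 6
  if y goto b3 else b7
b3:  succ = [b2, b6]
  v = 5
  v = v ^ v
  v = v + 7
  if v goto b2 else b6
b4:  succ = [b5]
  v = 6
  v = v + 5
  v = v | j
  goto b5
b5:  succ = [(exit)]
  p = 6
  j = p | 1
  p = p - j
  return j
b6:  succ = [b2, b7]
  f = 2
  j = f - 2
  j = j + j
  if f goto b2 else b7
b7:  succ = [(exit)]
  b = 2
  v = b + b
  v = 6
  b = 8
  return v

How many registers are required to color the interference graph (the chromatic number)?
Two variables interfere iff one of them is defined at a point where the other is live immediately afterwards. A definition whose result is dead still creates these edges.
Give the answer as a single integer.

Answer: 3

Working:
Block summaries:
  b0: {f,j,p} / ∅
  b1: {b} / ∅
  b2: {y} / ∅
  b3: {v} / ∅
  b4: {v} / {j}
  b5: {j,p} / ∅
  b6: {f,j} / ∅
  b7: {b,v} / ∅

Backward fixpoint:
  b0 li=∅ lo={j}
  b1 li={j} lo={j}
  b2 li=∅ lo=∅
  b3 li=∅ lo=∅
  b4 li={j} lo=∅
  b5 li=∅ lo=∅
  b6 li=∅ lo=∅
  b7 li=∅ lo=∅

Interference:
  b↔{j,v}
  f↔{j,p}
  j↔{b,f,p,v}
  p↔{f,j}
  v↔{b,j}
  y↔∅

Chromatic number:
  lower bound: {b,j,v} mutually conflict ⇒ χ ≥ 3
  assign b→R1 f→R1 j→R0 p→R2 v→R2 y→R0 — no edge inside a register ⇒ χ ≤ 3
  χ = 3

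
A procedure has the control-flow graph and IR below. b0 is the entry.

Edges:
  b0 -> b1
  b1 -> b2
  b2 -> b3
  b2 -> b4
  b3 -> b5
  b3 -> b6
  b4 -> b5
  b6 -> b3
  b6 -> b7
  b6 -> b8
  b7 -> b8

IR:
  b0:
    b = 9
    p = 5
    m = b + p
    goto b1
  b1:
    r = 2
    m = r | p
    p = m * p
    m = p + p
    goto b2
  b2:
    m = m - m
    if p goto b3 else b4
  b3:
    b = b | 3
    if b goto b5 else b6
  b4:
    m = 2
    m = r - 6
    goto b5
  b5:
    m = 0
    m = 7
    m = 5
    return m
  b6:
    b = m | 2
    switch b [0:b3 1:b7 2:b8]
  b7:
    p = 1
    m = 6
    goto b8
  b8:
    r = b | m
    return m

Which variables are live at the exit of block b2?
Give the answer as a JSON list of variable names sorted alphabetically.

Block summaries:
  b0: def={b,m,p} ue=∅
  b1: def={m,p,r} ue={p}
  b2: def={m} ue={m,p}
  b3: def={b} ue={b}
  b4: def={m} ue={r}
  b5: def={m} ue=∅
  b6: def={b} ue={m}
  b7: def={m,p} ue=∅
  b8: def={r} ue={b,m}

Backward fixpoint:
  b0: in=∅ out={b,p}
  b1: in={b,p} out={b,m,p,r}
  b2: in={b,m,p,r} out={b,m,r}
  b3: in={b,m} out={m}
  b4: in={r} out=∅
  b5: in=∅ out=∅
  b6: in={m} out={b,m}
  b7: in={b} out={b,m}
  b8: in={b,m} out=∅

live-out(b2) = ["b", "m", "r"]

Answer: ["b", "m", "r"]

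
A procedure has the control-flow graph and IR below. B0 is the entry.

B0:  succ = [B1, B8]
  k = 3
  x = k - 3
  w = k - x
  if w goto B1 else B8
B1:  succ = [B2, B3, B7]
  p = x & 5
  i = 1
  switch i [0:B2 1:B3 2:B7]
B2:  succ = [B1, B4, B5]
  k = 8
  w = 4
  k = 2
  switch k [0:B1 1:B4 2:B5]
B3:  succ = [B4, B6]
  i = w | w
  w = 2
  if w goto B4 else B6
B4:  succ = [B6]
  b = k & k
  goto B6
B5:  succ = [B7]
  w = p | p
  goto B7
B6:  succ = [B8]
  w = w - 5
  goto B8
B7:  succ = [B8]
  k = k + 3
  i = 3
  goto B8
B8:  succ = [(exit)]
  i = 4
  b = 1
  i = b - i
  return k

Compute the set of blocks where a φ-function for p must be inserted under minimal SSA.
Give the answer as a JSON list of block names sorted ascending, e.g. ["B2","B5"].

Answer: ["B1", "B8"]

Analysis:
idom tree: B1←B0 B2←B1 B3←B1 B4←B1 B5←B2 B6←B1 B7←B1 B8←B0
Join-block Dom:
  B1: preds {B0,B2}: {B0} ∩ {B0,B1,B2} = {B0}; idom=B0
  B4: preds {B2,B3}: {B0,B1,B2} ∩ {B0,B1,B3} = {B0,B1}; idom=B1
  B6: preds {B3,B4}: {B0,B1,B3} ∩ {B0,B1,B4} = {B0,B1}; idom=B1
  B7: preds {B1,B5}: {B0,B1} ∩ {B0,B1,B2,B5} = {B0,B1}; idom=B1
  B8: preds {B0,B6,B7}: {B0} ∩ {B0,B1,B6} ∩ {B0,B1,B7} = {B0}; idom=B0

Frontier:
  B1←B0: walk · to B0
  B1←B2: walk B2→B1 to B0
  B4←B2: walk B2 to B1
  B4←B3: walk B3 to B1
  B6←B3: walk B3 to B1
  B6←B4: walk B4 to B1
  B7←B1: walk · to B1
  B7←B5: walk B5→B2 to B1
  B8←B0: walk · to B0
  B8←B6: walk B6→B1 to B0
  B8←B7: walk B7→B1 to B0
  DF(B0)=∅
  DF(B1)={B1,B8}
  DF(B2)={B1,B4,B7}
  DF(B3)={B4,B6}
  DF(B4)={B6}
  DF(B5)={B7}
  DF(B6)={B8}
  DF(B7)={B8}
  DF(B8)=∅

φ for p: defs {B1}
  DF⁺ = {B1,B8}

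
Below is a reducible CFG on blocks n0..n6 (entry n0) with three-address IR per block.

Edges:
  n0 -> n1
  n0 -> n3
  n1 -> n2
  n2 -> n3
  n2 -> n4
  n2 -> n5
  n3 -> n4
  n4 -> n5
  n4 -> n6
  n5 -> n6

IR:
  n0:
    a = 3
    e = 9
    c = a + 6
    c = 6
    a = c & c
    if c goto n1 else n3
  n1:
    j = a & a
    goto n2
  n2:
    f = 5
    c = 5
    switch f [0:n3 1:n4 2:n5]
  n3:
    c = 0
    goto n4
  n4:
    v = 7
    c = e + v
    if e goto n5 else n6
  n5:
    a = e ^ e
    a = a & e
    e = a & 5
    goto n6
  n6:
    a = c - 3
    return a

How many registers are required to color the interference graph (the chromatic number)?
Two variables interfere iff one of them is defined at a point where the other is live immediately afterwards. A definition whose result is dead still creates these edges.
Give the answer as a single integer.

Per-block:
  n0 def {a,c,e} use ∅
  n1 def {j} use {a}
  n2 def {c,f} use ∅
  n3 def {c} use ∅
  n4 def {c,v} use {e}
  n5 def {a,e} use {e}
  n6 def {a} use {c}

Backward fixpoint:
  n0: in=∅ out={a,e}
  n1: in={a,e} out={e}
  n2: in={e} out={c,e}
  n3: in={e} out={e}
  n4: in={e} out={c,e}
  n5: in={c,e} out={c}
  n6: in={c} out=∅

Interfere edges:
  a — {c,e}
  c — {a,e,f}
  e — {a,c,f,j,v}
  f — {c,e}
  j — {e}
  v — {e}

Colouring:
  lower bound: {a,c,e} mutually conflict ⇒ χ ≥ 3
  assign a→R2 c→R1 e→R0 f→R2 j→R1 v→R1 — no edge inside a register ⇒ χ ≤ 3
  χ = 3

Answer: 3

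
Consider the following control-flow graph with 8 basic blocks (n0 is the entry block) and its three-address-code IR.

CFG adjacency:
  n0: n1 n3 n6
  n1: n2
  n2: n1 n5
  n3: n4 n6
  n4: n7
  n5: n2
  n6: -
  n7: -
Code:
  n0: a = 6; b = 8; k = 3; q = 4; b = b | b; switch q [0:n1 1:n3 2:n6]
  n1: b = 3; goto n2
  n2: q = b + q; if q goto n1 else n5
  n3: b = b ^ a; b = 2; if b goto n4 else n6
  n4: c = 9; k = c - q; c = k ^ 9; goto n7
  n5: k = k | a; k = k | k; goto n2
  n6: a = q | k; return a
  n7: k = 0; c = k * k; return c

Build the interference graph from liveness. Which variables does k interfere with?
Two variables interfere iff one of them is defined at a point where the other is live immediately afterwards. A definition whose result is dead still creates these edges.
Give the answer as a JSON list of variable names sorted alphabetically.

Per-block:
  n0: {a,b,k,q} / ∅
  n1: {b} / ∅
  n2: {q} / {b,q}
  n3: {b} / {a,b}
  n4: {c,k} / {q}
  n5: {k} / {a,k}
  n6: {a} / {k,q}
  n7: {c,k} / ∅

Live sets:
  live n0: ∅→{a,b,k,q}
  live n1: {a,k,q}→{a,b,k,q}
  live n2: {a,b,k,q}→{a,b,k,q}
  live n3: {a,b,k,q}→{k,q}
  live n4: {q}→∅
  live n5: {a,b,k,q}→{a,b,k,q}
  live n6: {k,q}→∅
  live n7: ∅→∅

Interference:
  a: {b,k,q}
  b: {a,k,q}
  c: {q}
  k: {a,b,q}
  q: {a,b,c,k}

N(k) = ["a", "b", "q"]

Answer: ["a", "b", "q"]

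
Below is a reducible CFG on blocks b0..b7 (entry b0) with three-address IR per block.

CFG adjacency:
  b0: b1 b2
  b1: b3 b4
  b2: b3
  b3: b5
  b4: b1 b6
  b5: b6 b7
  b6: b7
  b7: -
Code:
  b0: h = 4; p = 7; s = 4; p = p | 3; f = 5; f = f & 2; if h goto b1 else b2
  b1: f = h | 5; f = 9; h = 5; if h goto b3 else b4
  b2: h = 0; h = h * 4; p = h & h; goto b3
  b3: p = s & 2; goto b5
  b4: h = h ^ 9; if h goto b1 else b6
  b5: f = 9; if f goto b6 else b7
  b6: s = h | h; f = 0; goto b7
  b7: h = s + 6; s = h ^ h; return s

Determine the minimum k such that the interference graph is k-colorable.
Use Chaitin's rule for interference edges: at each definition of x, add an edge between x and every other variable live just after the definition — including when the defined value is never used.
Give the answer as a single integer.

Answer: 3

Working:
Block summaries:
  b0: def={f,h,p,s} ue=∅
  b1: def={f,h} ue={h}
  b2: def={h,p} ue=∅
  b3: def={p} ue={s}
  b4: def={h} ue={h}
  b5: def={f} ue=∅
  b6: def={f,s} ue={h}
  b7: def={h,s} ue={s}

Backward fixpoint:
  live b0: ∅→{h,s}
  live b1: {h,s}→{h,s}
  live b2: {s}→{h,s}
  live b3: {h,s}→{h,s}
  live b4: {h,s}→{h,s}
  live b5: {h,s}→{h,s}
  live b6: {h}→{s}
  live b7: {s}→∅

Conflict graph:
  f↔{h,s}
  h↔{f,p,s}
  p↔{h,s}
  s↔{f,h,p}

Colouring:
  {f,h,s} pairwise interfere (3-clique) ⇒ χ ≥ 3
  3-colouring: R0={h}  R1={s}  R2={f,p}
  χ = 3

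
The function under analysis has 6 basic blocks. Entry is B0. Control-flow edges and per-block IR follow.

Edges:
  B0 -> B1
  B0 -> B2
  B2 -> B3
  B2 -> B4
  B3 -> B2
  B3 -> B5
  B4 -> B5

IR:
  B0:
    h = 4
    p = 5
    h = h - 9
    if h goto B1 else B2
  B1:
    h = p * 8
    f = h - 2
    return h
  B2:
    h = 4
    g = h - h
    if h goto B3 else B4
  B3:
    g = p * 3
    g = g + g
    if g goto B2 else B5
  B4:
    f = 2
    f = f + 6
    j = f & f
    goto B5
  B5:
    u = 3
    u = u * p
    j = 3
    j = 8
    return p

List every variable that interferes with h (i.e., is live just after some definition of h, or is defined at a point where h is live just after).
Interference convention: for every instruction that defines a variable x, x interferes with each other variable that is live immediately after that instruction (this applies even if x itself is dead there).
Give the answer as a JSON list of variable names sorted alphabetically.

def/use:
  B0 def {h,p} use ∅
  B1 def {f,h} use {p}
  B2 def {g,h} use ∅
  B3 def {g} use {p}
  B4 def {f,j} use ∅
  B5 def {j,u} use {p}

Backward fixpoint:
  B0: in=∅ out={p}
  B1: in={p} out=∅
  B2: in={p} out={p}
  B3: in={p} out={p}
  B4: in={p} out={p}
  B5: in={p} out=∅

Conflict graph:
  f: {h,p}
  g: {h,p}
  h: {f,g,p}
  j: {p}
  p: {f,g,h,j,u}
  u: {p}

N(h) = ["f", "g", "p"]

Answer: ["f", "g", "p"]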